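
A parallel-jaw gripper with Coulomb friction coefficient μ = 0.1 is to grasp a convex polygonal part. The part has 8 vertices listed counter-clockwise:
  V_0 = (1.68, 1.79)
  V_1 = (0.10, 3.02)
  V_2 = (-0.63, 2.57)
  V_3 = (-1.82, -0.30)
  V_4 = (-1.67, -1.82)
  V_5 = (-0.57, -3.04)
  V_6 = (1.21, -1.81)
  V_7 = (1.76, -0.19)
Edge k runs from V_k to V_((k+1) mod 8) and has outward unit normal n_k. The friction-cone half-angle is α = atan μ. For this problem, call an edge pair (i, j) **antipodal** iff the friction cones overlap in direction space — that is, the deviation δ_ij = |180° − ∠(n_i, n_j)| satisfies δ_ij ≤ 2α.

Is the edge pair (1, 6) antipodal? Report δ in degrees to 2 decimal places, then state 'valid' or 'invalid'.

δ = 39.60°, invalid

α = atan 0.1 = 5.71°;  2α = 11.42°
edge 1: e_1 = (-0.73, -0.45);  n_1 = (-0.5247, +0.8513)
edge 6: e_6 = (+0.55, +1.62);  n_6 = (+0.9469, -0.3215)
∠(n_1, n_6) = 140.40°
δ = |180° − 140.40°| = 39.60°
39.60° > 2α = 11.42°  →  invalid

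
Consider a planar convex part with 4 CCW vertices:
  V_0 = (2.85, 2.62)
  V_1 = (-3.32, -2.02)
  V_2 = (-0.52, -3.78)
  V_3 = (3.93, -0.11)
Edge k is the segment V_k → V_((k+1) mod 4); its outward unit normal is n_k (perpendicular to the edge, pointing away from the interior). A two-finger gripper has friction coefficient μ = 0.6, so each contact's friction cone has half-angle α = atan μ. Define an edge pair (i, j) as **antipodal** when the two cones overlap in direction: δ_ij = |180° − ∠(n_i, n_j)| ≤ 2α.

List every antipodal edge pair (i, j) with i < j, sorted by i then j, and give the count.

count = 2; pairs: (0,2), (1,3)

α = atan 0.6 = 30.96°;  2α = 61.93°
n_0 = (-0.6010, +0.7992)
n_1 = (-0.5322, -0.8466)
n_2 = (+0.6363, -0.7715)
n_3 = (+0.9299, +0.3679)
  (0,1): δ = 69.10°  ·
  (0,2): δ = 2.57°  ✓
  (0,3): δ = 74.64°  ·
  (1,2): δ = 108.33°  ·
  (1,3): δ = 36.26°  ✓
  (2,3): δ = 107.93°  ·
antipodal pairs: 2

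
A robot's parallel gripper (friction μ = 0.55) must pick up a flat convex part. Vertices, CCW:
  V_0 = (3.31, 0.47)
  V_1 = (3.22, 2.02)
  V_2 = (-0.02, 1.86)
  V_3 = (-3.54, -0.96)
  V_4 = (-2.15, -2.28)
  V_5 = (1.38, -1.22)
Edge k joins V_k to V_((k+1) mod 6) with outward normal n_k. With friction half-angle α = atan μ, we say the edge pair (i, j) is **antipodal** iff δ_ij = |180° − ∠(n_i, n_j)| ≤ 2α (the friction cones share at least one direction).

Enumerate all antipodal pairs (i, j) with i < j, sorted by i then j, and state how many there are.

α = atan 0.55 = 28.81°;  2α = 57.62°
n_0 = (+0.9983, +0.0580)
n_1 = (-0.0493, +0.9988)
n_2 = (-0.6252, +0.7804)
n_3 = (-0.6886, -0.7251)
n_4 = (+0.2876, -0.9578)
n_5 = (+0.6588, -0.7523)
  (0,1): δ = 90.50°  ·
  (0,2): δ = 54.62°  ✓
  (0,3): δ = 43.16°  ✓
  (0,4): δ = 103.39°  ·
  (0,5): δ = 127.88°  ·
  (1,2): δ = 144.13°  ·
  (1,3): δ = 46.35°  ✓
  (1,4): δ = 13.89°  ✓
  (1,5): δ = 38.38°  ✓
  (2,3): δ = 82.22°  ·
  (2,4): δ = 21.99°  ✓
  (2,5): δ = 2.51°  ✓
  (3,4): δ = 119.77°  ·
  (3,5): δ = 95.27°  ·
  (4,5): δ = 155.51°  ·
antipodal pairs: 7

count = 7; pairs: (0,2), (0,3), (1,3), (1,4), (1,5), (2,4), (2,5)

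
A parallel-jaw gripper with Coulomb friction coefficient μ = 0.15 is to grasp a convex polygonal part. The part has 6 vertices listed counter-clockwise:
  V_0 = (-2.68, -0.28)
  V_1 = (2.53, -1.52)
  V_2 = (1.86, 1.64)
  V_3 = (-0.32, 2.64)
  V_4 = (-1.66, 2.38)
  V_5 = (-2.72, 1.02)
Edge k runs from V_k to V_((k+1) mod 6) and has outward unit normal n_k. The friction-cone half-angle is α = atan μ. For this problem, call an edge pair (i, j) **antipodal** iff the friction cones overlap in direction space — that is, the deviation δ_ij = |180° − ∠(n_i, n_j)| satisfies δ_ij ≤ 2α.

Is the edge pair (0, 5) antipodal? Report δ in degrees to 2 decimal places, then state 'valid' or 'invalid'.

α = atan 0.15 = 8.53°;  2α = 17.06°
edge 0: e_0 = (+5.21, -1.24);  n_0 = (-0.2315, -0.9728)
edge 5: e_5 = (+0.04, -1.30);  n_5 = (-0.9995, -0.0308)
∠(n_0, n_5) = 74.85°
δ = |180° − 74.85°| = 105.15°
105.15° > 2α = 17.06°  →  invalid

δ = 105.15°, invalid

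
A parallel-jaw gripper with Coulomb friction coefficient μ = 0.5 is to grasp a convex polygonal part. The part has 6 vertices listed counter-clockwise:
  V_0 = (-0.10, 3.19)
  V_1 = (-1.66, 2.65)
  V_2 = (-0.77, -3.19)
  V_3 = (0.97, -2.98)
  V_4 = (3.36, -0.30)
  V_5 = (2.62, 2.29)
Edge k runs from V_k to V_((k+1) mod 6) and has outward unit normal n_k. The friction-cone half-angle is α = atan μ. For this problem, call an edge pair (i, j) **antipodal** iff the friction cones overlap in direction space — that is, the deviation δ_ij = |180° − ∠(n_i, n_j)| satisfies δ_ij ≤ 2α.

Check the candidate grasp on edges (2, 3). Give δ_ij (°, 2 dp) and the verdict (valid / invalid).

α = atan 0.5 = 26.57°;  2α = 53.13°
edge 2: e_2 = (+1.74, +0.21);  n_2 = (+0.1198, -0.9928)
edge 3: e_3 = (+2.39, +2.68);  n_3 = (+0.7463, -0.6656)
∠(n_2, n_3) = 41.39°
δ = |180° − 41.39°| = 138.61°
138.61° > 2α = 53.13°  →  invalid

δ = 138.61°, invalid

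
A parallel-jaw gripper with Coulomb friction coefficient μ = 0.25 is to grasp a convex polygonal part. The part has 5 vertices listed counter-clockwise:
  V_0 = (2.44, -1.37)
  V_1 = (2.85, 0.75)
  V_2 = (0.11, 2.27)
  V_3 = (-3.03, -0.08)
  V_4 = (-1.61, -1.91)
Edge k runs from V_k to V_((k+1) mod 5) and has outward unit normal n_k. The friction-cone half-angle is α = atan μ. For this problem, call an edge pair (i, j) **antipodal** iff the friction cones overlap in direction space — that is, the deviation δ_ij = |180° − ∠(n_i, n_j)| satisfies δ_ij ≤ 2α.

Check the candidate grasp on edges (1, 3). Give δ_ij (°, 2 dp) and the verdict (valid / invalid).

α = atan 0.25 = 14.04°;  2α = 28.07°
edge 1: e_1 = (-2.74, +1.52);  n_1 = (+0.4851, +0.8745)
edge 3: e_3 = (+1.42, -1.83);  n_3 = (-0.7900, -0.6130)
∠(n_1, n_3) = 156.83°
δ = |180° − 156.83°| = 23.17°
23.17° ≤ 2α = 28.07°  →  valid

δ = 23.17°, valid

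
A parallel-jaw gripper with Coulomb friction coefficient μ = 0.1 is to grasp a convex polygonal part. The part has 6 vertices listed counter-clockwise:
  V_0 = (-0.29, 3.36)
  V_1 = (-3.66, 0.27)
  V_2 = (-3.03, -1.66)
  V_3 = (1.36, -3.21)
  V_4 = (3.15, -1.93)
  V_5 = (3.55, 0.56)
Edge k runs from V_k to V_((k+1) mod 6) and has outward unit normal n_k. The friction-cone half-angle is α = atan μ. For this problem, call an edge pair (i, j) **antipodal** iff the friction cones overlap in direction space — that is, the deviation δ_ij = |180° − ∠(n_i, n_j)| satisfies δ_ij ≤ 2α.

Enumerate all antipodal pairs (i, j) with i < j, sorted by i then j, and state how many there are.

count = 1; pairs: (0,3)

α = atan 0.1 = 5.71°;  2α = 11.42°
n_0 = (-0.6758, +0.7371)
n_1 = (-0.9506, -0.3103)
n_2 = (-0.3329, -0.9430)
n_3 = (+0.5817, -0.8134)
n_4 = (+0.9873, -0.1586)
n_5 = (+0.5892, +0.8080)
  (0,1): δ = 114.44°  ·
  (0,2): δ = 61.97°  ·
  (0,3): δ = 6.95°  ✓
  (0,4): δ = 38.36°  ·
  (0,5): δ = 101.38°  ·
  (1,2): δ = 127.52°  ·
  (1,3): δ = 72.51°  ·
  (1,4): δ = 27.20°  ·
  (1,5): δ = 35.82°  ·
  (2,3): δ = 124.99°  ·
  (2,4): δ = 79.68°  ·
  (2,5): δ = 16.65°  ·
  (3,4): δ = 134.69°  ·
  (3,5): δ = 71.67°  ·
  (4,5): δ = 116.97°  ·
antipodal pairs: 1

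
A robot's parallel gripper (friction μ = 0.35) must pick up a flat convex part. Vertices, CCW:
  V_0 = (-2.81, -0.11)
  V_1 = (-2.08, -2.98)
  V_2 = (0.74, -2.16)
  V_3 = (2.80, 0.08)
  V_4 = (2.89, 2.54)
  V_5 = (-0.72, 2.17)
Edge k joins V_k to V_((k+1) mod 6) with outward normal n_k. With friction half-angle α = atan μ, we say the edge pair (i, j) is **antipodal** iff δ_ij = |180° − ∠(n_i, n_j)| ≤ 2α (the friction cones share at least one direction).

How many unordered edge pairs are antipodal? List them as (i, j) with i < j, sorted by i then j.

α = atan 0.35 = 19.29°;  2α = 38.58°
n_0 = (-0.9691, -0.2465)
n_1 = (+0.2792, -0.9602)
n_2 = (+0.7361, -0.6769)
n_3 = (+0.9993, -0.0366)
n_4 = (-0.1020, +0.9948)
n_5 = (-0.7372, +0.6757)
  (0,1): δ = 88.06°  ·
  (0,2): δ = 56.87°  ·
  (0,3): δ = 16.37°  ✓
  (0,4): δ = 81.58°  ·
  (0,5): δ = 123.22°  ·
  (1,2): δ = 148.82°  ·
  (1,3): δ = 108.31°  ·
  (1,4): δ = 10.36°  ✓
  (1,5): δ = 31.28°  ✓
  (2,3): δ = 139.49°  ·
  (2,4): δ = 41.55°  ·
  (2,5): δ = 0.09°  ✓
  (3,4): δ = 82.05°  ·
  (3,5): δ = 40.42°  ·
  (4,5): δ = 138.36°  ·
antipodal pairs: 4

count = 4; pairs: (0,3), (1,4), (1,5), (2,5)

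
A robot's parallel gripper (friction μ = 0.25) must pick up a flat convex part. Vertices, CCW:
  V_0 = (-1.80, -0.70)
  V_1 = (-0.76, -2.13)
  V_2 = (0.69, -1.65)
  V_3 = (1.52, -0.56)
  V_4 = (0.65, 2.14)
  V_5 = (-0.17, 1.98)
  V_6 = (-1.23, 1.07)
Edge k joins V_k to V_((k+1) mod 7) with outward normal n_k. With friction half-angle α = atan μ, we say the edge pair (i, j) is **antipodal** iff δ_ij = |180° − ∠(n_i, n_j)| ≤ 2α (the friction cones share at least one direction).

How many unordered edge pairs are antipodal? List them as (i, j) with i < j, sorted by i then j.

α = atan 0.25 = 14.04°;  2α = 28.07°
n_0 = (-0.8087, -0.5882)
n_1 = (+0.3143, -0.9493)
n_2 = (+0.7956, -0.6058)
n_3 = (+0.9518, +0.3067)
n_4 = (-0.1915, +0.9815)
n_5 = (-0.6514, +0.7588)
n_6 = (-0.9519, +0.3065)
  (0,1): δ = 107.71°  ·
  (0,2): δ = 73.32°  ·
  (0,3): δ = 18.17°  ✓
  (0,4): δ = 65.01°  ·
  (0,5): δ = 94.62°  ·
  (0,6): δ = 126.12°  ·
  (1,2): δ = 145.60°  ·
  (1,3): δ = 90.46°  ·
  (1,4): δ = 7.28°  ✓
  (1,5): δ = 22.33°  ✓
  (1,6): δ = 53.83°  ·
  (2,3): δ = 124.85°  ·
  (2,4): δ = 41.67°  ·
  (2,5): δ = 12.07°  ✓
  (2,6): δ = 19.44°  ✓
  (3,4): δ = 96.82°  ·
  (3,5): δ = 67.21°  ·
  (3,6): δ = 35.71°  ·
  (4,5): δ = 150.40°  ·
  (4,6): δ = 118.89°  ·
  (5,6): δ = 148.50°  ·
antipodal pairs: 5

count = 5; pairs: (0,3), (1,4), (1,5), (2,5), (2,6)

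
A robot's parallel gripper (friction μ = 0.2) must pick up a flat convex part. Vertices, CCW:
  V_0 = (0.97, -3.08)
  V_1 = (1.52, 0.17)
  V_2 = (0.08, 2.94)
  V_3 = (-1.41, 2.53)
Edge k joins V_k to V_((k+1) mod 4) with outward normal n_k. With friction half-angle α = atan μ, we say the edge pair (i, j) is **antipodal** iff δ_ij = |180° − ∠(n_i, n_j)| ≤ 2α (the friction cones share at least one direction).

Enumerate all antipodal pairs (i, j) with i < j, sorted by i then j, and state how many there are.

α = atan 0.2 = 11.31°;  2α = 22.62°
n_0 = (+0.9860, -0.1669)
n_1 = (+0.8873, +0.4613)
n_2 = (-0.2653, +0.9642)
n_3 = (-0.9206, -0.3905)
  (0,1): δ = 142.93°  ·
  (0,2): δ = 65.01°  ·
  (0,3): δ = 32.59°  ·
  (1,2): δ = 102.08°  ·
  (1,3): δ = 4.48°  ✓
  (2,3): δ = 82.40°  ·
antipodal pairs: 1

count = 1; pairs: (1,3)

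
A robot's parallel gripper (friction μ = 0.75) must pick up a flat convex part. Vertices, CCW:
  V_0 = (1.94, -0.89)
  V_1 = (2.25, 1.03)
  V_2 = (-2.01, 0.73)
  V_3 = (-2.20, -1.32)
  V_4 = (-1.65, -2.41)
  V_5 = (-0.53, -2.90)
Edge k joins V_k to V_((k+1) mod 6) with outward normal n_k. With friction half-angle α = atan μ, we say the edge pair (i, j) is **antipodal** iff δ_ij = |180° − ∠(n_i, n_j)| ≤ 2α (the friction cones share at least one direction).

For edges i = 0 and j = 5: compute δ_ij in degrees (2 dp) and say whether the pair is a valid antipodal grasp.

α = atan 0.75 = 36.87°;  2α = 73.74°
edge 0: e_0 = (+0.31, +1.92);  n_0 = (+0.9872, -0.1594)
edge 5: e_5 = (+2.47, +2.01);  n_5 = (+0.6312, -0.7756)
∠(n_0, n_5) = 41.69°
δ = |180° − 41.69°| = 138.31°
138.31° > 2α = 73.74°  →  invalid

δ = 138.31°, invalid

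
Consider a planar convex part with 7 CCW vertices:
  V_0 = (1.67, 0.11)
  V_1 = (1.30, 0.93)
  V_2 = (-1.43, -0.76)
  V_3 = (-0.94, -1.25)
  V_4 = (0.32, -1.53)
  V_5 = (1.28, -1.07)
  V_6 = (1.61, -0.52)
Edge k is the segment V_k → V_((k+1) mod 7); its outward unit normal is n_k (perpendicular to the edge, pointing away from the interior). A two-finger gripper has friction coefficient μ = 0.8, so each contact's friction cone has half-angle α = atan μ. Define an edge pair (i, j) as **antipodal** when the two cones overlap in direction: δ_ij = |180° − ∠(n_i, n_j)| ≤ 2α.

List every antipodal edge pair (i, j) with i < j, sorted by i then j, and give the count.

α = atan 0.8 = 38.66°;  2α = 77.32°
n_0 = (+0.9115, +0.4113)
n_1 = (-0.5264, +0.8503)
n_2 = (-0.7071, -0.7071)
n_3 = (-0.2169, -0.9762)
n_4 = (+0.4321, -0.9018)
n_5 = (+0.8575, -0.5145)
n_6 = (+0.9955, -0.0948)
  (0,1): δ = 82.53°  ·
  (0,2): δ = 20.71°  ✓
  (0,3): δ = 53.19°  ✓
  (0,4): δ = 91.32°  ·
  (0,5): δ = 124.75°  ·
  (0,6): δ = 150.27°  ·
  (1,2): δ = 76.76°  ✓
  (1,3): δ = 44.29°  ✓
  (1,4): δ = 6.16°  ✓
  (1,5): δ = 27.28°  ✓
  (1,6): δ = 52.80°  ✓
  (2,3): δ = 147.53°  ·
  (2,4): δ = 109.40°  ·
  (2,5): δ = 75.96°  ✓
  (2,6): δ = 50.44°  ✓
  (3,4): δ = 141.87°  ·
  (3,5): δ = 108.43°  ·
  (3,6): δ = 82.91°  ·
  (4,5): δ = 146.57°  ·
  (4,6): δ = 121.04°  ·
  (5,6): δ = 154.48°  ·
antipodal pairs: 9

count = 9; pairs: (0,2), (0,3), (1,2), (1,3), (1,4), (1,5), (1,6), (2,5), (2,6)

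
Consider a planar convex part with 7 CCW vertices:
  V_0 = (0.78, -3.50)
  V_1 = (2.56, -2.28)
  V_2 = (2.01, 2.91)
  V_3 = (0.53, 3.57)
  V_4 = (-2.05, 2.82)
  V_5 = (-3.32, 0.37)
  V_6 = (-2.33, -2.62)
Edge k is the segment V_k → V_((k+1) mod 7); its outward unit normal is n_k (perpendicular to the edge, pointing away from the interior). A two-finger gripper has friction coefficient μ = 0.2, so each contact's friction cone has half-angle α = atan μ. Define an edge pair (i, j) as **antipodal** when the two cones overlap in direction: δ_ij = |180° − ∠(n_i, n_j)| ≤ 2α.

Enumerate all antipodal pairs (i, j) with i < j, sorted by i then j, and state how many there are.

α = atan 0.2 = 11.31°;  2α = 22.62°
n_0 = (+0.5653, -0.8249)
n_1 = (+0.9944, +0.1054)
n_2 = (+0.4073, +0.9133)
n_3 = (-0.2791, +0.9602)
n_4 = (-0.8878, +0.4602)
n_5 = (-0.9493, -0.3143)
n_6 = (-0.2723, -0.9622)
  (0,1): δ = 118.38°  ·
  (0,2): δ = 58.46°  ·
  (0,3): δ = 18.22°  ✓
  (0,4): δ = 28.17°  ·
  (0,5): δ = 73.89°  ·
  (0,6): δ = 129.77°  ·
  (1,2): δ = 120.08°  ·
  (1,3): δ = 79.84°  ·
  (1,4): δ = 33.45°  ·
  (1,5): δ = 12.27°  ✓
  (1,6): δ = 68.15°  ·
  (2,3): δ = 139.76°  ·
  (2,4): δ = 93.37°  ·
  (2,5): δ = 47.65°  ·
  (2,6): δ = 8.23°  ✓
  (3,4): δ = 133.61°  ·
  (3,5): δ = 87.89°  ·
  (3,6): δ = 32.01°  ·
  (4,5): δ = 134.28°  ·
  (4,6): δ = 78.40°  ·
  (5,6): δ = 124.12°  ·
antipodal pairs: 3

count = 3; pairs: (0,3), (1,5), (2,6)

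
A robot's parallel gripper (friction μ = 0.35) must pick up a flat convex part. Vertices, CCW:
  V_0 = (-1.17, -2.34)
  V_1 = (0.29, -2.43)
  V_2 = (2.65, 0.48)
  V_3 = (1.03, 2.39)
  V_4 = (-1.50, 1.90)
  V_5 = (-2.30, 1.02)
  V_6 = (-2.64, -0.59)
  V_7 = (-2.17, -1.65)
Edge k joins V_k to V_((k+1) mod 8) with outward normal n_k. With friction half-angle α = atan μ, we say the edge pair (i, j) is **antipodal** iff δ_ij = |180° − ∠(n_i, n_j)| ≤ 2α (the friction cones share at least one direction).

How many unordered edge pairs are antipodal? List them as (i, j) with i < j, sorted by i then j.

count = 5; pairs: (0,3), (1,4), (1,5), (2,6), (2,7)

α = atan 0.35 = 19.29°;  2α = 38.58°
n_0 = (-0.0615, -0.9981)
n_1 = (+0.7767, -0.6299)
n_2 = (+0.7626, +0.6468)
n_3 = (-0.1901, +0.9818)
n_4 = (-0.7399, +0.6727)
n_5 = (-0.9784, +0.2066)
n_6 = (-0.9142, -0.4053)
n_7 = (-0.5679, -0.8231)
  (0,1): δ = 125.51°  ·
  (0,2): δ = 46.17°  ·
  (0,3): δ = 14.49°  ✓
  (0,4): δ = 51.25°  ·
  (0,5): δ = 81.60°  ·
  (0,6): δ = 117.44°  ·
  (0,7): δ = 148.92°  ·
  (1,2): δ = 100.65°  ·
  (1,3): δ = 40.00°  ·
  (1,4): δ = 3.23°  ✓
  (1,5): δ = 27.12°  ✓
  (1,6): δ = 62.95°  ·
  (1,7): δ = 94.44°  ·
  (2,3): δ = 119.34°  ·
  (2,4): δ = 82.58°  ·
  (2,5): δ = 52.23°  ·
  (2,6): δ = 16.39°  ✓
  (2,7): δ = 15.09°  ✓
  (3,4): δ = 143.23°  ·
  (3,5): δ = 112.89°  ·
  (3,6): δ = 77.05°  ·
  (3,7): δ = 45.57°  ·
  (4,5): δ = 149.65°  ·
  (4,6): δ = 113.81°  ·
  (4,7): δ = 82.33°  ·
  (5,6): δ = 144.16°  ·
  (5,7): δ = 112.68°  ·
  (6,7): δ = 148.52°  ·
antipodal pairs: 5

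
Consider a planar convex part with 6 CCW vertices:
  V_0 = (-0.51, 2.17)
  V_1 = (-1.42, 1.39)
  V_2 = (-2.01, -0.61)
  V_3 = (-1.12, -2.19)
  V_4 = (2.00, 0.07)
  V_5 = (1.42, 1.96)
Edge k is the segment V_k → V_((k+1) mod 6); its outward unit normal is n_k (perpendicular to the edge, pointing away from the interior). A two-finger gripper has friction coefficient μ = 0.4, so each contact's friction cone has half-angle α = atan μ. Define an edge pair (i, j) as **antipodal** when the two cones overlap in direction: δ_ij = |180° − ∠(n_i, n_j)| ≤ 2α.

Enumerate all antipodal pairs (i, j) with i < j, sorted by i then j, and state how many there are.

α = atan 0.4 = 21.80°;  2α = 43.60°
n_0 = (-0.6508, +0.7593)
n_1 = (-0.9591, +0.2829)
n_2 = (-0.8713, -0.4908)
n_3 = (+0.5866, -0.8099)
n_4 = (+0.9560, +0.2934)
n_5 = (+0.1082, +0.9941)
  (0,1): δ = 147.04°  ·
  (0,2): δ = 101.21°  ·
  (0,3): δ = 4.68°  ✓
  (0,4): δ = 66.46°  ·
  (0,5): δ = 133.19°  ·
  (1,2): δ = 134.17°  ·
  (1,3): δ = 37.65°  ✓
  (1,4): δ = 33.50°  ✓
  (1,5): δ = 100.23°  ·
  (2,3): δ = 83.47°  ·
  (2,4): δ = 12.33°  ✓
  (2,5): δ = 54.40°  ·
  (3,4): δ = 108.86°  ·
  (3,5): δ = 42.13°  ✓
  (4,5): δ = 113.27°  ·
antipodal pairs: 5

count = 5; pairs: (0,3), (1,3), (1,4), (2,4), (3,5)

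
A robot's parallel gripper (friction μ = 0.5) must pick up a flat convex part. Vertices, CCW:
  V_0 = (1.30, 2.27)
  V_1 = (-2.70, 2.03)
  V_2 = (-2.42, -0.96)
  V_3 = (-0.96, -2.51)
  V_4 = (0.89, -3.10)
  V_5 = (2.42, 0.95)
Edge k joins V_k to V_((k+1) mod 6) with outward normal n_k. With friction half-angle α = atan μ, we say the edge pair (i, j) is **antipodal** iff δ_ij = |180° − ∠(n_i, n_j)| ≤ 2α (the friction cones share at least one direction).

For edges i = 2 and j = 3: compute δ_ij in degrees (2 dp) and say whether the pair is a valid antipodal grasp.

δ = 150.98°, invalid

α = atan 0.5 = 26.57°;  2α = 53.13°
edge 2: e_2 = (+1.46, -1.55);  n_2 = (-0.7279, -0.6857)
edge 3: e_3 = (+1.85, -0.59);  n_3 = (-0.3038, -0.9527)
∠(n_2, n_3) = 29.02°
δ = |180° − 29.02°| = 150.98°
150.98° > 2α = 53.13°  →  invalid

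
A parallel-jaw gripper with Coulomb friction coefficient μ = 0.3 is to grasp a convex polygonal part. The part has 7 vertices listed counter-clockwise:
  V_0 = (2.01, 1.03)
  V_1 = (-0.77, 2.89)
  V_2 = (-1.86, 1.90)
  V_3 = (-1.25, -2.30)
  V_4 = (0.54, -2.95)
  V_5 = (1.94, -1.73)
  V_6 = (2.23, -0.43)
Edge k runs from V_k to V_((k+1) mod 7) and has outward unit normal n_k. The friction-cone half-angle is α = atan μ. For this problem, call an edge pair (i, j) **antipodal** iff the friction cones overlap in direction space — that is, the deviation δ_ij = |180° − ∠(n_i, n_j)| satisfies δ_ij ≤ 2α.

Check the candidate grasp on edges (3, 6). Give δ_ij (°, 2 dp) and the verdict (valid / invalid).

α = atan 0.3 = 16.70°;  2α = 33.40°
edge 3: e_3 = (+1.79, -0.65);  n_3 = (-0.3413, -0.9399)
edge 6: e_6 = (-0.22, +1.46);  n_6 = (+0.9888, +0.1490)
∠(n_3, n_6) = 118.53°
δ = |180° − 118.53°| = 61.47°
61.47° > 2α = 33.40°  →  invalid

δ = 61.47°, invalid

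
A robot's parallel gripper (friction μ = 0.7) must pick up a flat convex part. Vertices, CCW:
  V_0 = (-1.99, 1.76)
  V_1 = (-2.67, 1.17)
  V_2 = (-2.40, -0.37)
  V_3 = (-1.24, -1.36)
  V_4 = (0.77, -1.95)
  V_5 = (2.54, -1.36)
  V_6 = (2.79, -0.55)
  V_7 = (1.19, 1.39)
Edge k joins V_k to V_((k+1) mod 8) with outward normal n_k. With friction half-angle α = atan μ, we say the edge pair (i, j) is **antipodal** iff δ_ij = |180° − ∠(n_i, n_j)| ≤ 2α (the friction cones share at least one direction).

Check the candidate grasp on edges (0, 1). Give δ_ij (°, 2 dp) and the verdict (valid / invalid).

δ = 121.00°, invalid

α = atan 0.7 = 34.99°;  2α = 69.98°
edge 0: e_0 = (-0.68, -0.59);  n_0 = (-0.6554, +0.7553)
edge 1: e_1 = (+0.27, -1.54);  n_1 = (-0.9850, -0.1727)
∠(n_0, n_1) = 59.00°
δ = |180° − 59.00°| = 121.00°
121.00° > 2α = 69.98°  →  invalid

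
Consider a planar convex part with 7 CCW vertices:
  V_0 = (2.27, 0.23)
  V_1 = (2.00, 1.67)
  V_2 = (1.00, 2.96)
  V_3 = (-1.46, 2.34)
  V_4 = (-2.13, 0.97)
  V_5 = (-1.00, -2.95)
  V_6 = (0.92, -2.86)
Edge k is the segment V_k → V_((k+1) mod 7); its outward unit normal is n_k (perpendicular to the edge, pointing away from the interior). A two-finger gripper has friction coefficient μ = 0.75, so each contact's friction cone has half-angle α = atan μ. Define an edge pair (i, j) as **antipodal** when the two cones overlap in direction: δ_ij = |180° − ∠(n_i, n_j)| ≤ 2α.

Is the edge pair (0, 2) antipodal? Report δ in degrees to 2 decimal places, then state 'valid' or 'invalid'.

δ = 86.47°, invalid

α = atan 0.75 = 36.87°;  2α = 73.74°
edge 0: e_0 = (-0.27, +1.44);  n_0 = (+0.9829, +0.1843)
edge 2: e_2 = (-2.46, -0.62);  n_2 = (-0.2444, +0.9697)
∠(n_0, n_2) = 93.53°
δ = |180° − 93.53°| = 86.47°
86.47° > 2α = 73.74°  →  invalid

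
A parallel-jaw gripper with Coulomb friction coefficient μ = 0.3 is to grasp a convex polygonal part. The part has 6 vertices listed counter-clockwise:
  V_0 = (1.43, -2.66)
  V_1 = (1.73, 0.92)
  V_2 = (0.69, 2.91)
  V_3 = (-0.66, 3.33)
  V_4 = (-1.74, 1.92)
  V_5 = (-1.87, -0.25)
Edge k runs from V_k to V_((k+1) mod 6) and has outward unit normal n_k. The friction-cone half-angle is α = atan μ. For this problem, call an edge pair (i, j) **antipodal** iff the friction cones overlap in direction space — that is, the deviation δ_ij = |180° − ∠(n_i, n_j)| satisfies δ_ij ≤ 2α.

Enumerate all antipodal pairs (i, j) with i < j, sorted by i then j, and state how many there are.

count = 5; pairs: (0,3), (0,4), (1,4), (1,5), (2,5)

α = atan 0.3 = 16.70°;  2α = 33.40°
n_0 = (+0.9965, -0.0835)
n_1 = (+0.8863, +0.4632)
n_2 = (+0.2971, +0.9549)
n_3 = (-0.7939, +0.6081)
n_4 = (-0.9982, +0.0598)
n_5 = (-0.5898, -0.8076)
  (0,1): δ = 147.62°  ·
  (0,2): δ = 102.49°  ·
  (0,3): δ = 32.66°  ✓
  (0,4): δ = 1.36°  ✓
  (0,5): δ = 58.65°  ·
  (1,2): δ = 134.87°  ·
  (1,3): δ = 65.04°  ·
  (1,4): δ = 31.02°  ✓
  (1,5): δ = 26.27°  ✓
  (2,3): δ = 110.17°  ·
  (2,4): δ = 76.15°  ·
  (2,5): δ = 18.86°  ✓
  (3,4): δ = 145.98°  ·
  (3,5): δ = 88.69°  ·
  (4,5): δ = 122.71°  ·
antipodal pairs: 5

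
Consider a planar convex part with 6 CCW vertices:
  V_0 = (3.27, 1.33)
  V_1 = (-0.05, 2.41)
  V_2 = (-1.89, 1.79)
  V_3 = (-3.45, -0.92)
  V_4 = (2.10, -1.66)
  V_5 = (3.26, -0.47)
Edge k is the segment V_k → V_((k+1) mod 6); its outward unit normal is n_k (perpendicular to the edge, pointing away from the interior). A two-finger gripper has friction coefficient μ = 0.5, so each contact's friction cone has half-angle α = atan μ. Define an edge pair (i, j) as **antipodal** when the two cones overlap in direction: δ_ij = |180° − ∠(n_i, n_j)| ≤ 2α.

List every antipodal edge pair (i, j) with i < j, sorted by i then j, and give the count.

count = 5; pairs: (0,3), (1,3), (1,4), (2,4), (2,5)

α = atan 0.5 = 26.57°;  2α = 53.13°
n_0 = (+0.3093, +0.9509)
n_1 = (-0.3193, +0.9476)
n_2 = (-0.8667, +0.4989)
n_3 = (-0.1322, -0.9912)
n_4 = (+0.7161, -0.6980)
n_5 = (+1.0000, -0.0056)
  (0,1): δ = 143.36°  ·
  (0,2): δ = 101.91°  ·
  (0,3): δ = 10.43°  ✓
  (0,4): δ = 63.75°  ·
  (0,5): δ = 107.70°  ·
  (1,2): δ = 138.55°  ·
  (1,3): δ = 26.22°  ✓
  (1,4): δ = 27.11°  ✓
  (1,5): δ = 71.06°  ·
  (2,3): δ = 67.67°  ·
  (2,4): δ = 14.34°  ✓
  (2,5): δ = 29.61°  ✓
  (3,4): δ = 126.67°  ·
  (3,5): δ = 82.72°  ·
  (4,5): δ = 136.05°  ·
antipodal pairs: 5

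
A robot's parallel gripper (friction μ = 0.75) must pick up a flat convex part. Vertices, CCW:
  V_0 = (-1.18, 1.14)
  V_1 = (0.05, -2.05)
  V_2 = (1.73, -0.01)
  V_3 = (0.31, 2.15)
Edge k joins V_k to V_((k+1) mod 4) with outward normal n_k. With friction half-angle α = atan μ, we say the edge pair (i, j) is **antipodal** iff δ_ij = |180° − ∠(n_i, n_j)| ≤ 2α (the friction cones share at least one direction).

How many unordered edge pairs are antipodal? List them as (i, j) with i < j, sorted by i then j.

α = atan 0.75 = 36.87°;  2α = 73.74°
n_0 = (-0.9330, -0.3598)
n_1 = (+0.7719, -0.6357)
n_2 = (+0.8356, +0.5493)
n_3 = (-0.5611, +0.8278)
  (0,1): δ = 60.56°  ✓
  (0,2): δ = 12.24°  ✓
  (0,3): δ = 103.05°  ·
  (1,2): δ = 107.21°  ·
  (1,3): δ = 16.40°  ✓
  (2,3): δ = 89.19°  ·
antipodal pairs: 3

count = 3; pairs: (0,1), (0,2), (1,3)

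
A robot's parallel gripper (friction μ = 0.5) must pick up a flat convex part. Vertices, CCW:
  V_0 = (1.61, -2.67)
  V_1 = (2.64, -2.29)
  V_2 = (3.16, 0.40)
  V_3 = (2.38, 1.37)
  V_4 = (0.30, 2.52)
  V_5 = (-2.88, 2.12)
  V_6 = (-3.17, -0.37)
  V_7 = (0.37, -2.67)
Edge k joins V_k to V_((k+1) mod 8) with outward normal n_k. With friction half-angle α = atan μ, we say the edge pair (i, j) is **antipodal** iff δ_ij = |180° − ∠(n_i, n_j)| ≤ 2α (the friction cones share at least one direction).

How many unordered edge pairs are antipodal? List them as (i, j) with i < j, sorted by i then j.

α = atan 0.5 = 26.57°;  2α = 53.13°
n_0 = (+0.3461, -0.9382)
n_1 = (+0.9818, -0.1898)
n_2 = (+0.7793, +0.6267)
n_3 = (+0.4839, +0.8751)
n_4 = (-0.1248, +0.9922)
n_5 = (-0.9933, +0.1157)
n_6 = (-0.5448, -0.8386)
n_7 = (+0.0000, -1.0000)
  (0,1): δ = 121.19°  ·
  (0,2): δ = 71.45°  ·
  (0,3): δ = 49.19°  ✓
  (0,4): δ = 13.08°  ✓
  (0,5): δ = 63.11°  ·
  (0,6): δ = 126.74°  ·
  (0,7): δ = 159.75°  ·
  (1,2): δ = 130.26°  ·
  (1,3): δ = 108.00°  ·
  (1,4): δ = 71.89°  ·
  (1,5): δ = 4.30°  ✓
  (1,6): δ = 67.93°  ·
  (1,7): δ = 100.94°  ·
  (2,3): δ = 157.74°  ·
  (2,4): δ = 121.63°  ·
  (2,5): δ = 45.45°  ✓
  (2,6): δ = 18.18°  ✓
  (2,7): δ = 51.20°  ✓
  (3,4): δ = 143.89°  ·
  (3,5): δ = 67.71°  ·
  (3,6): δ = 4.07°  ✓
  (3,7): δ = 28.94°  ✓
  (4,5): δ = 103.81°  ·
  (4,6): δ = 40.18°  ✓
  (4,7): δ = 7.17°  ✓
  (5,6): δ = 116.37°  ·
  (5,7): δ = 83.36°  ·
  (6,7): δ = 146.99°  ·
antipodal pairs: 10

count = 10; pairs: (0,3), (0,4), (1,5), (2,5), (2,6), (2,7), (3,6), (3,7), (4,6), (4,7)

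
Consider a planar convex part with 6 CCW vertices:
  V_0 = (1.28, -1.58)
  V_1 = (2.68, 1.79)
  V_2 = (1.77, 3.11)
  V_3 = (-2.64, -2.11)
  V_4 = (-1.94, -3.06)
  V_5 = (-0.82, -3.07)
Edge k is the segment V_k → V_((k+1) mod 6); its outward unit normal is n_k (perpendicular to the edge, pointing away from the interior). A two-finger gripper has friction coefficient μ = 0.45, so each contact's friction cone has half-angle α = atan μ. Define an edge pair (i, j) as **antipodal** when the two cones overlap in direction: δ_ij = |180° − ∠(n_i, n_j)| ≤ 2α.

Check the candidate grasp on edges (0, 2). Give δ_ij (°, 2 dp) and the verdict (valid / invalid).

δ = 17.63°, valid

α = atan 0.45 = 24.23°;  2α = 48.46°
edge 0: e_0 = (+1.40, +3.37);  n_0 = (+0.9235, -0.3836)
edge 2: e_2 = (-4.41, -5.22);  n_2 = (-0.7639, +0.6454)
∠(n_0, n_2) = 162.37°
δ = |180° − 162.37°| = 17.63°
17.63° ≤ 2α = 48.46°  →  valid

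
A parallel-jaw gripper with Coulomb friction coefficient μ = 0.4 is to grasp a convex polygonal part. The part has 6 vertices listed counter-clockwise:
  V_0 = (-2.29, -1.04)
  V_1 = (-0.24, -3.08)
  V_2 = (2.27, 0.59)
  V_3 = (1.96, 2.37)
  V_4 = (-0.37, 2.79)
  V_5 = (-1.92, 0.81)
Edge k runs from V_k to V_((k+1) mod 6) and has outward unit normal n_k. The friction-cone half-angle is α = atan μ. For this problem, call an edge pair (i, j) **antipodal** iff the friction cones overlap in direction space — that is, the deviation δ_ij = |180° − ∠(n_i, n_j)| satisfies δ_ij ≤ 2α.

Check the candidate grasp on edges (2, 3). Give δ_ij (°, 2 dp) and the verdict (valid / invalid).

α = atan 0.4 = 21.80°;  2α = 43.60°
edge 2: e_2 = (-0.31, +1.78);  n_2 = (+0.9852, +0.1716)
edge 3: e_3 = (-2.33, +0.42);  n_3 = (+0.1774, +0.9841)
∠(n_2, n_3) = 69.90°
δ = |180° − 69.90°| = 110.10°
110.10° > 2α = 43.60°  →  invalid

δ = 110.10°, invalid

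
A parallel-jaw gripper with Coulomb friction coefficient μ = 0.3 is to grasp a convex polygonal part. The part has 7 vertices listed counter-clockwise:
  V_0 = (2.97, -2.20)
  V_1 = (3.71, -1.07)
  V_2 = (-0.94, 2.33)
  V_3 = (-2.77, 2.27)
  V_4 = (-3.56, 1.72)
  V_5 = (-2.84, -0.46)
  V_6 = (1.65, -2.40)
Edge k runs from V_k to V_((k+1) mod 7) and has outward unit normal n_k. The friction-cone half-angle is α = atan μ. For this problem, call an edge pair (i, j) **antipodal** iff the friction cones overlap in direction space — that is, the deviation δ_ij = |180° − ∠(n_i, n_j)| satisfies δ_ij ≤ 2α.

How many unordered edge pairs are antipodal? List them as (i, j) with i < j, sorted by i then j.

α = atan 0.3 = 16.70°;  2α = 33.40°
n_0 = (+0.8366, -0.5478)
n_1 = (+0.5902, +0.8072)
n_2 = (-0.0328, +0.9995)
n_3 = (-0.5714, +0.8207)
n_4 = (-0.9496, -0.3136)
n_5 = (-0.3966, -0.9180)
n_6 = (+0.1498, -0.9887)
  (0,1): δ = 92.95°  ·
  (0,2): δ = 54.90°  ·
  (0,3): δ = 21.93°  ✓
  (0,4): δ = 51.50°  ·
  (0,5): δ = 99.85°  ·
  (0,6): δ = 131.84°  ·
  (1,2): δ = 141.95°  ·
  (1,3): δ = 108.98°  ·
  (1,4): δ = 35.55°  ·
  (1,5): δ = 12.81°  ✓
  (1,6): δ = 44.79°  ·
  (2,3): δ = 147.03°  ·
  (2,4): δ = 73.60°  ·
  (2,5): δ = 25.25°  ✓
  (2,6): δ = 6.74°  ✓
  (3,4): δ = 106.57°  ·
  (3,5): δ = 58.21°  ·
  (3,6): δ = 26.23°  ✓
  (4,5): δ = 131.64°  ·
  (4,6): δ = 99.66°  ·
  (5,6): δ = 148.02°  ·
antipodal pairs: 5

count = 5; pairs: (0,3), (1,5), (2,5), (2,6), (3,6)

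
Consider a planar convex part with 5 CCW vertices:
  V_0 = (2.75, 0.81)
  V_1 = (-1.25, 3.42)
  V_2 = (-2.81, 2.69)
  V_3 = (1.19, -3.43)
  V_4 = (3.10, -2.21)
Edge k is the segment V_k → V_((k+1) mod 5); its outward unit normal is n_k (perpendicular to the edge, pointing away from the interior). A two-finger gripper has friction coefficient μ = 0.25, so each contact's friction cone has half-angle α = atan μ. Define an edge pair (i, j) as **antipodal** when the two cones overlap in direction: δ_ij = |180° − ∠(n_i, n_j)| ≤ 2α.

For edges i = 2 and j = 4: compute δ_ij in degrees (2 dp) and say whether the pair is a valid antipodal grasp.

δ = 26.56°, valid

α = atan 0.25 = 14.04°;  2α = 28.07°
edge 2: e_2 = (+4.00, -6.12);  n_2 = (-0.8371, -0.5471)
edge 4: e_4 = (-0.35, +3.02);  n_4 = (+0.9934, +0.1151)
∠(n_2, n_4) = 153.44°
δ = |180° − 153.44°| = 26.56°
26.56° ≤ 2α = 28.07°  →  valid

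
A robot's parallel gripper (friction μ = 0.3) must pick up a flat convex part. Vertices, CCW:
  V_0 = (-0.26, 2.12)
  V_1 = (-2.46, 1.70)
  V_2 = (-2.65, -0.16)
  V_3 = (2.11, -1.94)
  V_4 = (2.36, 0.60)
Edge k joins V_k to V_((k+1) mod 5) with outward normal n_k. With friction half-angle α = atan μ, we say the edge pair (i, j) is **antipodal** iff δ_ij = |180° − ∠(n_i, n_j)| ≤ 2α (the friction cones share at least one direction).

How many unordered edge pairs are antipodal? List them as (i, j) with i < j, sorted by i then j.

count = 3; pairs: (0,2), (1,3), (2,4)

α = atan 0.3 = 16.70°;  2α = 33.40°
n_0 = (-0.1875, +0.9823)
n_1 = (-0.9948, +0.1016)
n_2 = (-0.3503, -0.9367)
n_3 = (+0.9952, -0.0980)
n_4 = (+0.5018, +0.8650)
  (0,1): δ = 106.64°  ·
  (0,2): δ = 31.31°  ✓
  (0,3): δ = 73.57°  ·
  (0,4): δ = 139.07°  ·
  (1,2): δ = 104.67°  ·
  (1,3): δ = 0.21°  ✓
  (1,4): δ = 65.71°  ·
  (2,3): δ = 75.12°  ·
  (2,4): δ = 9.62°  ✓
  (3,4): δ = 114.50°  ·
antipodal pairs: 3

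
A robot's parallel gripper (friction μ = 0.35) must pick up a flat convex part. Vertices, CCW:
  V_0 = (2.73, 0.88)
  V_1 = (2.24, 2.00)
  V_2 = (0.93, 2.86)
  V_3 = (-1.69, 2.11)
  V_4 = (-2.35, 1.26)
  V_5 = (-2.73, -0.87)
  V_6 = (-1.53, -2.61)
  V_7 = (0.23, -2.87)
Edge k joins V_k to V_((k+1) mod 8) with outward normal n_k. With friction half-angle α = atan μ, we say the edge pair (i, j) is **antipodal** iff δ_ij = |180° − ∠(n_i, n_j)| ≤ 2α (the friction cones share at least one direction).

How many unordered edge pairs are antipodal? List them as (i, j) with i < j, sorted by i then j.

α = atan 0.35 = 19.29°;  2α = 38.58°
n_0 = (+0.9162, +0.4008)
n_1 = (+0.5488, +0.8360)
n_2 = (-0.2752, +0.9614)
n_3 = (-0.7899, +0.6133)
n_4 = (-0.9845, +0.1756)
n_5 = (-0.8232, -0.5677)
n_6 = (-0.1461, -0.9893)
n_7 = (+0.8321, -0.5547)
  (0,1): δ = 146.91°  ·
  (0,2): δ = 97.66°  ·
  (0,3): δ = 61.46°  ·
  (0,4): δ = 33.74°  ✓
  (0,5): δ = 10.96°  ✓
  (0,6): δ = 57.97°  ·
  (0,7): δ = 122.68°  ·
  (1,2): δ = 130.74°  ·
  (1,3): δ = 94.54°  ·
  (1,4): δ = 66.83°  ·
  (1,5): δ = 22.12°  ✓
  (1,6): δ = 24.88°  ✓
  (1,7): δ = 89.59°  ·
  (2,3): δ = 143.80°  ·
  (2,4): δ = 116.09°  ·
  (2,5): δ = 71.38°  ·
  (2,6): δ = 24.38°  ✓
  (2,7): δ = 40.34°  ·
  (3,4): δ = 152.29°  ·
  (3,5): δ = 107.58°  ·
  (3,6): δ = 60.58°  ·
  (3,7): δ = 4.14°  ✓
  (4,5): δ = 135.29°  ·
  (4,6): δ = 88.29°  ·
  (4,7): δ = 23.57°  ✓
  (5,6): δ = 133.00°  ·
  (5,7): δ = 68.28°  ·
  (6,7): δ = 115.29°  ·
antipodal pairs: 7

count = 7; pairs: (0,4), (0,5), (1,5), (1,6), (2,6), (3,7), (4,7)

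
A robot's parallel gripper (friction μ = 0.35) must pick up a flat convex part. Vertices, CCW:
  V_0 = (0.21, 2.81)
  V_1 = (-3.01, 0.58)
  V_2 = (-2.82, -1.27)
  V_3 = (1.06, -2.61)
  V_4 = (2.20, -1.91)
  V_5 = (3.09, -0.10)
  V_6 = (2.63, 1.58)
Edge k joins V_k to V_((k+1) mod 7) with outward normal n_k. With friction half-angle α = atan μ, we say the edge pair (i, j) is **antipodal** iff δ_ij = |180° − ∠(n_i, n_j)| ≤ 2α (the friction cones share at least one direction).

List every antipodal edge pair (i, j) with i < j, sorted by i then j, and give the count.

count = 5; pairs: (0,3), (0,4), (1,4), (1,5), (2,6)

α = atan 0.35 = 19.29°;  2α = 38.58°
n_0 = (-0.5693, +0.8221)
n_1 = (-0.9948, -0.1022)
n_2 = (-0.3264, -0.9452)
n_3 = (+0.5233, -0.8522)
n_4 = (+0.8974, -0.4413)
n_5 = (+0.9645, +0.2641)
n_6 = (+0.4531, +0.8915)
  (0,1): δ = 118.84°  ·
  (0,2): δ = 53.76°  ·
  (0,3): δ = 3.15°  ✓
  (0,4): δ = 29.11°  ✓
  (0,5): δ = 70.61°  ·
  (0,6): δ = 118.35°  ·
  (1,2): δ = 114.92°  ·
  (1,3): δ = 64.31°  ·
  (1,4): δ = 32.05°  ✓
  (1,5): δ = 9.45°  ✓
  (1,6): δ = 57.19°  ·
  (2,3): δ = 129.40°  ·
  (2,4): δ = 97.13°  ·
  (2,5): δ = 55.63°  ·
  (2,6): δ = 7.89°  ✓
  (3,4): δ = 147.74°  ·
  (3,5): δ = 106.24°  ·
  (3,6): δ = 58.49°  ·
  (4,5): δ = 138.50°  ·
  (4,6): δ = 90.76°  ·
  (5,6): δ = 132.26°  ·
antipodal pairs: 5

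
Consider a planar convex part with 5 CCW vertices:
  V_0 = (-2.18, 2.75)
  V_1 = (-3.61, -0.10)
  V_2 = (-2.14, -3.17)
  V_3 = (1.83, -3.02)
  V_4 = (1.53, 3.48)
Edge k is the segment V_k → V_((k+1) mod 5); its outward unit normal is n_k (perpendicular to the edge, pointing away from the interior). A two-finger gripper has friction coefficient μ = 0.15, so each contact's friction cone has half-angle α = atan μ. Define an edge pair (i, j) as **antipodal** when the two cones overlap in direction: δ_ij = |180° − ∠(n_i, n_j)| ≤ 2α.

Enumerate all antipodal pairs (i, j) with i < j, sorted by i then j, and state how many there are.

count = 1; pairs: (2,4)

α = atan 0.15 = 8.53°;  2α = 17.06°
n_0 = (-0.8938, +0.4485)
n_1 = (-0.9019, -0.4319)
n_2 = (+0.0378, -0.9993)
n_3 = (+0.9989, +0.0461)
n_4 = (-0.1931, +0.9812)
  (0,1): δ = 127.77°  ·
  (0,2): δ = 61.19°  ·
  (0,3): δ = 29.29°  ·
  (0,4): δ = 127.78°  ·
  (1,2): δ = 113.42°  ·
  (1,3): δ = 22.94°  ·
  (1,4): δ = 75.55°  ·
  (2,3): δ = 89.52°  ·
  (2,4): δ = 8.97°  ✓
  (3,4): δ = 81.51°  ·
antipodal pairs: 1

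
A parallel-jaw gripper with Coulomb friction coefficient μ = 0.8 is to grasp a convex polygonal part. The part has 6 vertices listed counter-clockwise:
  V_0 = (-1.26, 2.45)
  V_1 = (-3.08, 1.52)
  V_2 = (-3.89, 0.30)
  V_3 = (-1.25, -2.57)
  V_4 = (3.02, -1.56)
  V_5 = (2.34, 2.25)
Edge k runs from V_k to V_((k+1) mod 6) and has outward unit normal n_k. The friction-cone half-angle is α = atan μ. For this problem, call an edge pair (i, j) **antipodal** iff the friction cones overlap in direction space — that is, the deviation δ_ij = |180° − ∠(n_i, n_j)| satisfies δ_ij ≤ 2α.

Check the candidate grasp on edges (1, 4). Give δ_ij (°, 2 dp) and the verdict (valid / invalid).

δ = 43.70°, valid

α = atan 0.8 = 38.66°;  2α = 77.32°
edge 1: e_1 = (-0.81, -1.22);  n_1 = (-0.8331, +0.5531)
edge 4: e_4 = (-0.68, +3.81);  n_4 = (+0.9844, +0.1757)
∠(n_1, n_4) = 136.30°
δ = |180° − 136.30°| = 43.70°
43.70° ≤ 2α = 77.32°  →  valid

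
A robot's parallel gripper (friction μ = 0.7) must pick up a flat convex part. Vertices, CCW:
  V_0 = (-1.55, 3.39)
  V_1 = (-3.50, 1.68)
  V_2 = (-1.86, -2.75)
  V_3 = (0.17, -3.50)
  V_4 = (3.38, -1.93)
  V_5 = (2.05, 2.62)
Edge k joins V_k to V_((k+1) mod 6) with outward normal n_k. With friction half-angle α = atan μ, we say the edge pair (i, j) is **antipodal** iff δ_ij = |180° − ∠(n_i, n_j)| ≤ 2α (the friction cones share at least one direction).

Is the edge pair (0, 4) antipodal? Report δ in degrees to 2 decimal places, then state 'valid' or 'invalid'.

α = atan 0.7 = 34.99°;  2α = 69.98°
edge 0: e_0 = (-1.95, -1.71);  n_0 = (-0.6593, +0.7519)
edge 4: e_4 = (-1.33, +4.55);  n_4 = (+0.9598, +0.2806)
∠(n_0, n_4) = 114.95°
δ = |180° − 114.95°| = 65.05°
65.05° ≤ 2α = 69.98°  →  valid

δ = 65.05°, valid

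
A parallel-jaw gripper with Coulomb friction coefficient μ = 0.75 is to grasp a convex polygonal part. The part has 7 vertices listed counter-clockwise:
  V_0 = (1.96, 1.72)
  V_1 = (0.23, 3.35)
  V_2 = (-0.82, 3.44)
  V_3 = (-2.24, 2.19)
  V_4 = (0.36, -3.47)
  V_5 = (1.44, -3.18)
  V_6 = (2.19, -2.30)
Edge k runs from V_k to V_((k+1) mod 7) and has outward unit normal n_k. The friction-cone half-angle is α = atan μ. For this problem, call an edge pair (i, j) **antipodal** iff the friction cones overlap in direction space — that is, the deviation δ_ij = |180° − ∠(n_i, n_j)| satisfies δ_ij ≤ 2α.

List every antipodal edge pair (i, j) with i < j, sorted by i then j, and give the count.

count = 10; pairs: (0,3), (0,4), (1,3), (1,4), (1,5), (2,4), (2,5), (2,6), (3,5), (3,6)

α = atan 0.75 = 36.87°;  2α = 73.74°
n_0 = (+0.6858, +0.7278)
n_1 = (+0.0854, +0.9963)
n_2 = (-0.6607, +0.7506)
n_3 = (-0.9087, -0.4174)
n_4 = (+0.2593, -0.9658)
n_5 = (+0.7611, -0.6487)
n_6 = (+0.9984, +0.0571)
  (0,1): δ = 141.60°  ·
  (0,2): δ = 95.35°  ·
  (0,3): δ = 22.03°  ✓
  (0,4): δ = 58.33°  ✓
  (0,5): δ = 92.86°  ·
  (0,6): δ = 136.57°  ·
  (1,2): δ = 133.74°  ·
  (1,3): δ = 60.43°  ✓
  (1,4): δ = 19.93°  ✓
  (1,5): δ = 54.46°  ✓
  (1,6): δ = 98.17°  ·
  (2,3): δ = 106.68°  ·
  (2,4): δ = 26.33°  ✓
  (2,5): δ = 8.20°  ✓
  (2,6): δ = 51.92°  ✓
  (3,4): δ = 99.64°  ·
  (3,5): δ = 65.11°  ✓
  (3,6): δ = 21.40°  ✓
  (4,5): δ = 145.47°  ·
  (4,6): δ = 101.76°  ·
  (5,6): δ = 136.29°  ·
antipodal pairs: 10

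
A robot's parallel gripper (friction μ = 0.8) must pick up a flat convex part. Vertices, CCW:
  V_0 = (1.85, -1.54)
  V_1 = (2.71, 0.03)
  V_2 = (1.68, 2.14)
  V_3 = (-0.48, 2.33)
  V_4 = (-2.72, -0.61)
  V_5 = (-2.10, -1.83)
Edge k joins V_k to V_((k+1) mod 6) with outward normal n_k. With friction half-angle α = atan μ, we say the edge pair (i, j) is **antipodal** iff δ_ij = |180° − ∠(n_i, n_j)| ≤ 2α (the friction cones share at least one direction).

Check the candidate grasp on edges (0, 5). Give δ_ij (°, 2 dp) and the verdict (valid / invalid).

α = atan 0.8 = 38.66°;  2α = 77.32°
edge 0: e_0 = (+0.86, +1.57);  n_0 = (+0.8770, -0.4804)
edge 5: e_5 = (+3.95, +0.29);  n_5 = (+0.0732, -0.9973)
∠(n_0, n_5) = 57.09°
δ = |180° − 57.09°| = 122.91°
122.91° > 2α = 77.32°  →  invalid

δ = 122.91°, invalid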